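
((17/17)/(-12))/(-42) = 1/504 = 0.00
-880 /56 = -110 /7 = -15.71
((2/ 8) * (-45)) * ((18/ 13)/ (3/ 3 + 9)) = -81/ 52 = -1.56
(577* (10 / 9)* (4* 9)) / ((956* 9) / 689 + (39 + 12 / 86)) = 683791160 / 1529559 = 447.05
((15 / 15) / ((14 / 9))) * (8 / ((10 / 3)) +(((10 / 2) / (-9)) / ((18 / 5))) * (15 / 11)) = 929 / 660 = 1.41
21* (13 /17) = 273 /17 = 16.06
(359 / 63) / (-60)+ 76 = 286921 / 3780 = 75.91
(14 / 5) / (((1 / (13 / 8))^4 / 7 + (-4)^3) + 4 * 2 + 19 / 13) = -2798978 / 54498075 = -0.05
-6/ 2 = -3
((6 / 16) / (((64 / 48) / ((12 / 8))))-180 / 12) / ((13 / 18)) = -8397 / 416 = -20.19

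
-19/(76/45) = -45/4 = -11.25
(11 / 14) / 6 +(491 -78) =34703 / 84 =413.13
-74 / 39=-1.90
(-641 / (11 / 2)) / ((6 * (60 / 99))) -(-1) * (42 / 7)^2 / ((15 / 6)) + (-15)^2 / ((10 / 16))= 6847 / 20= 342.35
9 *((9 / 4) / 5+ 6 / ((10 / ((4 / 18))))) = 21 / 4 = 5.25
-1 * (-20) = 20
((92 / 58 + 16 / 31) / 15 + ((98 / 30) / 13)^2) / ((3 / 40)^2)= 444777536 / 12306411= 36.14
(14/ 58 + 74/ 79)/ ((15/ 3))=2699/ 11455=0.24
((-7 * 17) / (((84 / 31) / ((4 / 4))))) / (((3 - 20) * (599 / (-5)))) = -155 / 7188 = -0.02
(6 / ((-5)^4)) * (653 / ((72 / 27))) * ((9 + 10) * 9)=1004967 / 2500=401.99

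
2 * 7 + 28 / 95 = 1358 / 95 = 14.29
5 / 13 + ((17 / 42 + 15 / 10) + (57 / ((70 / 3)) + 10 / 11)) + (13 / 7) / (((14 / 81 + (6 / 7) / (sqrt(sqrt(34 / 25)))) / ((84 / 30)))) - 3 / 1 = -21327258771 * sqrt(34) / 86973606791 + 4300558353 * 34^(3 / 4) * sqrt(5) / 434868033955 + 6721575691220413 / 2611817411933730 + 105765793497 * 34^(1 / 4) * sqrt(5) / 86973606791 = 8.02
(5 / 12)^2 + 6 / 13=1189 / 1872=0.64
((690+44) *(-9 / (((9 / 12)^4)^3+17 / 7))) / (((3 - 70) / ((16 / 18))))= 689610686464 / 19358494853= 35.62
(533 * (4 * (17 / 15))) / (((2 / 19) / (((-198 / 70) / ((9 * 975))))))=-291346 / 39375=-7.40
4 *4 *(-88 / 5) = -1408 / 5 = -281.60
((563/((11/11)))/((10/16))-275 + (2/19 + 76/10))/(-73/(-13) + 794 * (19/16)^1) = 2086344/3123695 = 0.67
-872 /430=-436 /215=-2.03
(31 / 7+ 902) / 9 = 705 / 7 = 100.71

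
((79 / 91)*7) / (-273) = -79 / 3549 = -0.02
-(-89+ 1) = 88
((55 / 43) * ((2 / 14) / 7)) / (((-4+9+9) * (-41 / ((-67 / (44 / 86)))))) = 335 / 56252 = 0.01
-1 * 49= -49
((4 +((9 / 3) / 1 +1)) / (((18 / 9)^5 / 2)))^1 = 1 / 2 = 0.50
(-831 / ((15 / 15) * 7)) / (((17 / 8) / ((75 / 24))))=-20775 / 119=-174.58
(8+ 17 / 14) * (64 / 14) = 2064 / 49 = 42.12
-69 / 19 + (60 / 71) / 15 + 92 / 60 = -41318 / 20235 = -2.04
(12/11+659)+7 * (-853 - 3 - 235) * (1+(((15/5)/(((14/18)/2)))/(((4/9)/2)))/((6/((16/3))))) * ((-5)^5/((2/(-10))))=-3801452464.91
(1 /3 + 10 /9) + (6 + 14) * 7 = 1273 /9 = 141.44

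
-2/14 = -1/7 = -0.14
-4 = -4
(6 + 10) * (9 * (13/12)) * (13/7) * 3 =869.14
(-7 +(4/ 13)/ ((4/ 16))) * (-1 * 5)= 375/ 13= 28.85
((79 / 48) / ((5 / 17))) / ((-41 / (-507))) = 226967 / 3280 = 69.20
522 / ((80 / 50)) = 1305 / 4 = 326.25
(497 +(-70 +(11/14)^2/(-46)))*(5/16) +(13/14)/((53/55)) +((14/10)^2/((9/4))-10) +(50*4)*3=1247644357703/1720252800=725.27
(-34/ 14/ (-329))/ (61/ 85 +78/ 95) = 5491/ 1144591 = 0.00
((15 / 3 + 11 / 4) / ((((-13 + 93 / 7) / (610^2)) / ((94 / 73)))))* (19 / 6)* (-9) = -54079432575 / 146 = -370407072.43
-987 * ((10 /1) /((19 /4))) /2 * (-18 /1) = 355320 /19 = 18701.05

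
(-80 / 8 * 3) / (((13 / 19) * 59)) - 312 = -239874 / 767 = -312.74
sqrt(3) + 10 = 11.73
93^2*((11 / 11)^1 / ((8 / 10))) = 43245 / 4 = 10811.25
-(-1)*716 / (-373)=-716 / 373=-1.92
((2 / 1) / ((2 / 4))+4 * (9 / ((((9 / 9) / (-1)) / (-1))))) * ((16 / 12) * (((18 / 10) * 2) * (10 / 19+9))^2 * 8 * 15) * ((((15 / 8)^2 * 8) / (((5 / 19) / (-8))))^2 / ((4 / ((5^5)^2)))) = 13434057562500000000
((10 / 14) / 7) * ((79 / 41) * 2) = 790 / 2009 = 0.39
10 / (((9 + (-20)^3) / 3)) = -30 / 7991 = -0.00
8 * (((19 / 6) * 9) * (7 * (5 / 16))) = 1995 / 4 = 498.75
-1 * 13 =-13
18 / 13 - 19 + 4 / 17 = -3841 / 221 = -17.38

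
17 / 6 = 2.83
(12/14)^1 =0.86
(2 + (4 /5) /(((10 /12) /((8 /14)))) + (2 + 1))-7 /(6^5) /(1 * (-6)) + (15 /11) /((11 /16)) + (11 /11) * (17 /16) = 8491047421 /987940800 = 8.59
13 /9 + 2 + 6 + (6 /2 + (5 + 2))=175 /9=19.44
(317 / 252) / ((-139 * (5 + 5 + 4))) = -317 / 490392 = -0.00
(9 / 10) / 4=9 / 40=0.22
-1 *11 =-11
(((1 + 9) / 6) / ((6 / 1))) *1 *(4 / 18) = 5 / 81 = 0.06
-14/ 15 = -0.93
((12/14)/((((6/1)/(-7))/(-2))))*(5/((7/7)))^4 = 1250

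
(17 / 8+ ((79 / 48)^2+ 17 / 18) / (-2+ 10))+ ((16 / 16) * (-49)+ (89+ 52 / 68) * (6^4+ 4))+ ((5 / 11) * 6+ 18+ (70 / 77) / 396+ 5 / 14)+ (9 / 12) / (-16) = 30964159637951 / 265402368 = 116668.74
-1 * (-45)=45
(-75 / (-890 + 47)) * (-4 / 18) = -50 / 2529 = -0.02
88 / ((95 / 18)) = 1584 / 95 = 16.67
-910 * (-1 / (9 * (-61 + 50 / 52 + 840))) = 3380 / 26073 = 0.13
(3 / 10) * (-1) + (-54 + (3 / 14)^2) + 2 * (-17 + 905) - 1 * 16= 1671631 / 980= 1705.75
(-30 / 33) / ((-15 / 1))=2 / 33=0.06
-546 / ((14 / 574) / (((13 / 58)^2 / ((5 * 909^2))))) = -630539 / 2316341070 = -0.00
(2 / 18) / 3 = 1 / 27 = 0.04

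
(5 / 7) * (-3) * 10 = -150 / 7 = -21.43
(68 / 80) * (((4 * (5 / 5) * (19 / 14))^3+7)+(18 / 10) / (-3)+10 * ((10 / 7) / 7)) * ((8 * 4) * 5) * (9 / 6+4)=216049328 / 1715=125976.28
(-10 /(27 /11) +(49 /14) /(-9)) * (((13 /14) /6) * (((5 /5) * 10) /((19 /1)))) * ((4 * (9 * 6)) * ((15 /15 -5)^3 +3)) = 1911130 /399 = 4789.80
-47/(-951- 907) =47/1858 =0.03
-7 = -7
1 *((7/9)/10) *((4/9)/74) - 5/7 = -74876/104895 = -0.71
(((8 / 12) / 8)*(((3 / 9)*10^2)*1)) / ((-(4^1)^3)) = -25 / 576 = -0.04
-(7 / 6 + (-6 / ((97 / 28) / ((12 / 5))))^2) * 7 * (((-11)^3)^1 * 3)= 242541178187 / 470450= 515551.45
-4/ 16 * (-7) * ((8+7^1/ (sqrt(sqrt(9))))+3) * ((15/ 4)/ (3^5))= 245 * sqrt(3)/ 3888+385/ 1296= 0.41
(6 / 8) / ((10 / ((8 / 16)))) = 3 / 80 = 0.04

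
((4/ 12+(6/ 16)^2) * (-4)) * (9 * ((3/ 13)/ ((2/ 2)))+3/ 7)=-4.75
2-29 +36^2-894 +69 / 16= 6069 / 16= 379.31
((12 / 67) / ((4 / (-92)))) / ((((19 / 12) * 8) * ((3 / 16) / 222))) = -490176 / 1273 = -385.06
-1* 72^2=-5184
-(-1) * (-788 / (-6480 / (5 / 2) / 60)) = 985 / 54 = 18.24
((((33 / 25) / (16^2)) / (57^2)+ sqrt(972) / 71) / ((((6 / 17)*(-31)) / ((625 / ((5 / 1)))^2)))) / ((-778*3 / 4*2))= 116875 / 60180005376+ 265625*sqrt(3) / 856189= 0.54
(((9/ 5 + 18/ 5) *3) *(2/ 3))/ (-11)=-54/ 55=-0.98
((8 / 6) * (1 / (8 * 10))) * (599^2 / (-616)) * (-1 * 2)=358801 / 18480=19.42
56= 56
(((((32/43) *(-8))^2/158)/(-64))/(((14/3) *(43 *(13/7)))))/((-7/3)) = 2304/571575823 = 0.00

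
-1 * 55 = -55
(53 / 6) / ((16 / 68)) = 901 / 24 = 37.54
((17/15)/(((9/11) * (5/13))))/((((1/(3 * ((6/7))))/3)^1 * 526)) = 2431/46025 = 0.05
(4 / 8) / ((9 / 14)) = 0.78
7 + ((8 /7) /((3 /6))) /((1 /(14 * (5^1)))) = 167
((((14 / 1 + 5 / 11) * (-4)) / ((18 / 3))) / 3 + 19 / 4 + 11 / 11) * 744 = 20770 / 11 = 1888.18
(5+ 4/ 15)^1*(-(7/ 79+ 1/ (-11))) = 2/ 165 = 0.01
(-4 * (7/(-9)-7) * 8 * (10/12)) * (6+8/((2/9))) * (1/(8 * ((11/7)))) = 68600/99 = 692.93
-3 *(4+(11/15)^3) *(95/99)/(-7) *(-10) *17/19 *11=-504254/2835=-177.87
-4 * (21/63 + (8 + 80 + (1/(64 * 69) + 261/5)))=-1034327/1840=-562.13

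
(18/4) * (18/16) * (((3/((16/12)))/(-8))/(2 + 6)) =-729/4096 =-0.18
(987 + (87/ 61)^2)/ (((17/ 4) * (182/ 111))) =141.93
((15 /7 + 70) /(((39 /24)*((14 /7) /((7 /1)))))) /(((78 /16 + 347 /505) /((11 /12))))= 22442200 /876369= 25.61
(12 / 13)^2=144 / 169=0.85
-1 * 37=-37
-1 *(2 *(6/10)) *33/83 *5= -198/83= -2.39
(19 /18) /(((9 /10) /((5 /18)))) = 475 /1458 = 0.33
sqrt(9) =3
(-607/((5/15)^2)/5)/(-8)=5463/40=136.58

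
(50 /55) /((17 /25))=250 /187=1.34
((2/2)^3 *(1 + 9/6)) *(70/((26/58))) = 5075/13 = 390.38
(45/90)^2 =1/4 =0.25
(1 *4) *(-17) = -68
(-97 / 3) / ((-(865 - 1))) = 97 / 2592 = 0.04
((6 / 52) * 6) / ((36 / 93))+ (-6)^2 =1965 / 52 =37.79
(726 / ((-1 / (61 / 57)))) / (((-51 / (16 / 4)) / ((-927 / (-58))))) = 9122916 / 9367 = 973.94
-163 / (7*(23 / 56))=-1304 / 23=-56.70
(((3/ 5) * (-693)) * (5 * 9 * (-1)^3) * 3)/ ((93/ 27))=505197/ 31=16296.68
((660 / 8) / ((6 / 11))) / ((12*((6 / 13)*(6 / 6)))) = 7865 / 288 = 27.31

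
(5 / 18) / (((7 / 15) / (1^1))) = 25 / 42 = 0.60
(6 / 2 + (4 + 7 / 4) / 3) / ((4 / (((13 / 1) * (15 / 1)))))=239.69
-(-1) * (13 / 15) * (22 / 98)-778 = -571687 / 735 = -777.81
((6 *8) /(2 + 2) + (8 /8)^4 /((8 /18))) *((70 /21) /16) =2.97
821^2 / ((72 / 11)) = 7414451 / 72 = 102978.49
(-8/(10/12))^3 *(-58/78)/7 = 1069056/11375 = 93.98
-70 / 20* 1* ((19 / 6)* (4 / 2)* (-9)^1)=399 / 2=199.50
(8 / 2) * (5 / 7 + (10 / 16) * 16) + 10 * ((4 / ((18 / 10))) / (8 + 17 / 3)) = 38300 / 861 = 44.48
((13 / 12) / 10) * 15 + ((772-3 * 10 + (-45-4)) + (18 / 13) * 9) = 73537 / 104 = 707.09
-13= -13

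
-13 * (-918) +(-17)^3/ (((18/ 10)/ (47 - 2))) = -110891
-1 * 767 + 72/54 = -2297/3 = -765.67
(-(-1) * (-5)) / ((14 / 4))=-1.43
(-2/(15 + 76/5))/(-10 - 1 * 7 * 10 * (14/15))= 15/17063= 0.00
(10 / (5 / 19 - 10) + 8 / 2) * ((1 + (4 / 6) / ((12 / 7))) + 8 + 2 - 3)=8305 / 333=24.94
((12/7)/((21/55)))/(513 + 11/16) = 3520/402731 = 0.01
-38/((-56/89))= 1691/28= 60.39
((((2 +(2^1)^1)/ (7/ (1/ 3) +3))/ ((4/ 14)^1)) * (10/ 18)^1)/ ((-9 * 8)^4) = 35/ 2902376448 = 0.00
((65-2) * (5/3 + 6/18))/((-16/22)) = -693/4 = -173.25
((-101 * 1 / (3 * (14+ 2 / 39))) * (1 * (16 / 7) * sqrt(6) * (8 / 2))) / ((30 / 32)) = -336128 * sqrt(6) / 14385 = -57.24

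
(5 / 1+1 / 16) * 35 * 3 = 8505 / 16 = 531.56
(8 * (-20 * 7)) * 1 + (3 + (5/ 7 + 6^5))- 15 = 46513/ 7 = 6644.71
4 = 4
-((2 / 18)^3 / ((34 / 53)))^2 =-2809 / 614345796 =-0.00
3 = 3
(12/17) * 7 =84/17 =4.94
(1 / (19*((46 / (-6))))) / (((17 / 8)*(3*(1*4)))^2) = -4 / 378879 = -0.00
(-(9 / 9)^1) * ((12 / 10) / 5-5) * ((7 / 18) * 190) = 15827 / 45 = 351.71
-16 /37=-0.43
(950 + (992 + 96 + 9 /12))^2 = 66504025 /16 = 4156501.56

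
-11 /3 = -3.67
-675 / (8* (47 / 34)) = -11475 / 188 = -61.04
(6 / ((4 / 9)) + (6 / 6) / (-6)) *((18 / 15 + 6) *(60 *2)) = 11520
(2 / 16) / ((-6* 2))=-1 / 96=-0.01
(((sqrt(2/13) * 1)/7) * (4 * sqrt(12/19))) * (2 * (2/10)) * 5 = 16 * sqrt(1482)/1729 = 0.36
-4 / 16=-1 / 4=-0.25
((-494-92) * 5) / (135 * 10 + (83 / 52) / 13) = -1980680 / 912683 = -2.17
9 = 9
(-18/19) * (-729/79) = 13122/1501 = 8.74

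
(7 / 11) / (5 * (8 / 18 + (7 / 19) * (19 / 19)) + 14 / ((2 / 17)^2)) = 2394 / 3820553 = 0.00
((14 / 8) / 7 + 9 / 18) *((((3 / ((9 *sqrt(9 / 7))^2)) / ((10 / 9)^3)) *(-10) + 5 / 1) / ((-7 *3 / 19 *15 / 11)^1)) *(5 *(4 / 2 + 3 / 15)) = -1101221 / 42000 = -26.22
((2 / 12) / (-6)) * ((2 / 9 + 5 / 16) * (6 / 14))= -11 / 1728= -0.01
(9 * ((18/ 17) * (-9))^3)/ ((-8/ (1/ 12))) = 81.13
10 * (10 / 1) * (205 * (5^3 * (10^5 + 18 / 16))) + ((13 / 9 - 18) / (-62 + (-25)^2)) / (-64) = 83099734861500149 / 324288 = 256252882812.50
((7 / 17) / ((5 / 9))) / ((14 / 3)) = 27 / 170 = 0.16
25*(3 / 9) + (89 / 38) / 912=288889 / 34656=8.34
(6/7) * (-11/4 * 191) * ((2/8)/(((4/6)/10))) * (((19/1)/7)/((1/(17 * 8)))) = -30538035/49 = -623225.20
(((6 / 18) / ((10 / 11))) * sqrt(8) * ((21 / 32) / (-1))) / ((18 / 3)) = -77 * sqrt(2) / 960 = -0.11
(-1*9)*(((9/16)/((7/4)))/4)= -81/112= -0.72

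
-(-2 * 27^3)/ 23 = 39366/ 23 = 1711.57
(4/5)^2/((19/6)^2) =0.06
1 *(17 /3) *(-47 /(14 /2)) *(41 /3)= -32759 /63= -519.98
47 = 47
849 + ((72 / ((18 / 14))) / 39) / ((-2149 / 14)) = 10164965 / 11973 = 848.99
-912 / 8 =-114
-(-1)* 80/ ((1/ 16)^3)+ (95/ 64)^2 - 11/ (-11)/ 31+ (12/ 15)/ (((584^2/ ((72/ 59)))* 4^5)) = 65409717882047863/ 199613255680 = 327682.24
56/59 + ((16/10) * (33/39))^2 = 693496/249275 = 2.78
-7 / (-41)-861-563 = -58377 / 41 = -1423.83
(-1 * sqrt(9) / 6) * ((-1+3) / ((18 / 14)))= -7 / 9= -0.78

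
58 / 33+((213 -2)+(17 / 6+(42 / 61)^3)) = 1078200819 / 4993582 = 215.92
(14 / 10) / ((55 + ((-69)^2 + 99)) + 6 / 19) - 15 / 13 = -7002596 / 6070415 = -1.15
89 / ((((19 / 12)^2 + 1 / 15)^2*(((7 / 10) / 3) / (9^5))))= 3400477.63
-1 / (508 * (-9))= 1 / 4572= 0.00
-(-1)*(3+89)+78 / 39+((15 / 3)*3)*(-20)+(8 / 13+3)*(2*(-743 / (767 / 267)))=-20701840 / 9971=-2076.20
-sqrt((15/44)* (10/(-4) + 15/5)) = -sqrt(330)/44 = -0.41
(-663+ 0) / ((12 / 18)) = -1989 / 2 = -994.50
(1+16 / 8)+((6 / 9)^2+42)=409 / 9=45.44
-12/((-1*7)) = 12/7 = 1.71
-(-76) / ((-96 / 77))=-1463 / 24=-60.96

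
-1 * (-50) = 50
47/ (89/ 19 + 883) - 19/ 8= -156655/ 67464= -2.32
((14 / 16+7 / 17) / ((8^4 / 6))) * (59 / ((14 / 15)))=66375 / 557056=0.12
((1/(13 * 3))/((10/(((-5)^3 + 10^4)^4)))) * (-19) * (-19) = 686571252001953125/78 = 8802195538486578.53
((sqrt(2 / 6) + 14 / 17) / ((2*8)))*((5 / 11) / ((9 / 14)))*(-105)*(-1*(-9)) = -25725 / 748 - 1225*sqrt(3) / 88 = -58.50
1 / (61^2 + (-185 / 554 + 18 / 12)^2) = 76729 / 285612938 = 0.00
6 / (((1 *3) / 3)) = 6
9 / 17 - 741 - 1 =-12605 / 17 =-741.47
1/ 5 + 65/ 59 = 384/ 295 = 1.30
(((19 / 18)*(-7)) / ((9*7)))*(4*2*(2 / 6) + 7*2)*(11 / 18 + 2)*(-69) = 513475 / 1458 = 352.18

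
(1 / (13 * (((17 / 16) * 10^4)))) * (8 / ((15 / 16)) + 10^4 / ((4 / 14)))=525128 / 2071875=0.25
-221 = -221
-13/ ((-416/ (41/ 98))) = 41/ 3136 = 0.01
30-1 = 29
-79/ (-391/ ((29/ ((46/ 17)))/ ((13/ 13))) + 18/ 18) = 2291/ 1029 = 2.23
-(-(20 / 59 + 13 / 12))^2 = -1014049 / 501264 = -2.02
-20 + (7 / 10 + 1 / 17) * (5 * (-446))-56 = -1768.18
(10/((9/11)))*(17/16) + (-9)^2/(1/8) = 47591/72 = 660.99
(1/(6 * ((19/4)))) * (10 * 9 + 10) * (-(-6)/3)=7.02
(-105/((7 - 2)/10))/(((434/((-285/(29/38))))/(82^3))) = 99632626.92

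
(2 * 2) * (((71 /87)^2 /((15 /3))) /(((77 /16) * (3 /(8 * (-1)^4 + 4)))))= 1290496 /2914065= 0.44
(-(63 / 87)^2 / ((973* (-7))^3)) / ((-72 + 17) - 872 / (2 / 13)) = -9 / 31035325348409417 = -0.00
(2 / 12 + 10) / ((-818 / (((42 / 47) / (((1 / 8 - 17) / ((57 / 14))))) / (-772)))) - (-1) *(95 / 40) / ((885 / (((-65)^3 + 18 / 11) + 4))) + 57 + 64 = -533933608438903 / 866813511960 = -615.97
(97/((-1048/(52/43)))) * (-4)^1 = 2522/5633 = 0.45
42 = 42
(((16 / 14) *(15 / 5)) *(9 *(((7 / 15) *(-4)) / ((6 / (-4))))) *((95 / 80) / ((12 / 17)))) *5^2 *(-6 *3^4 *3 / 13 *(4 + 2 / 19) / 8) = -185895 / 2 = -92947.50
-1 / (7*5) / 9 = -1 / 315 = -0.00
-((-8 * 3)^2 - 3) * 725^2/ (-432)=100394375/ 144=697183.16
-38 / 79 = -0.48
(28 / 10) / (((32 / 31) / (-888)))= -2408.70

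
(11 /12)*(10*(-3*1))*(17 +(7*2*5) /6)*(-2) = 1576.67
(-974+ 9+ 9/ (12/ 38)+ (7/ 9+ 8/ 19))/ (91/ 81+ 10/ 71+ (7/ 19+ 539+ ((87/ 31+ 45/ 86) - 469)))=-272463663051/ 21837392089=-12.48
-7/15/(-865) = 7/12975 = 0.00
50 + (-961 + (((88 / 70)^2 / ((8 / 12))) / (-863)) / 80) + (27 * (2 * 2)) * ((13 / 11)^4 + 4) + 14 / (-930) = -3862563160564219 / 14394632232750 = -268.33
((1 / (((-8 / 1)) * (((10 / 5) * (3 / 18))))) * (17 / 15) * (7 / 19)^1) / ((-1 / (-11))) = -1309 / 760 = -1.72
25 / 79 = 0.32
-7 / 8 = -0.88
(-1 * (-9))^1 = 9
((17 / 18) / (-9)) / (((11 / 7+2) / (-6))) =119 / 675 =0.18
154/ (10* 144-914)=77/ 263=0.29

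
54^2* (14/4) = 10206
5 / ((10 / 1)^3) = 1 / 200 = 0.00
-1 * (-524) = 524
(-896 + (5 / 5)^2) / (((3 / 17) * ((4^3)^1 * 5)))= -15.85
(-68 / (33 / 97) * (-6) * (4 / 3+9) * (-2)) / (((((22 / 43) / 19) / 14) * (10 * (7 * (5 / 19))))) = -6348161896 / 9075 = -699521.97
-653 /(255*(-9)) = 653 /2295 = 0.28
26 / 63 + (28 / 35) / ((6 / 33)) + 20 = 7816 / 315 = 24.81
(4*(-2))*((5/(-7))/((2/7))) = 20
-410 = -410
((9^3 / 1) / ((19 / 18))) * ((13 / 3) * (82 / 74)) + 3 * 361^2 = 277178331 / 703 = 394279.28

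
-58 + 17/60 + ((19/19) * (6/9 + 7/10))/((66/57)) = -6219/110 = -56.54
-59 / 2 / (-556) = 59 / 1112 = 0.05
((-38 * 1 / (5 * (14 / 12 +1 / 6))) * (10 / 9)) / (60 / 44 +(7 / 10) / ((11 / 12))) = -1045 / 351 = -2.98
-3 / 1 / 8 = -3 / 8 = -0.38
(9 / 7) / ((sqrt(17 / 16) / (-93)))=-3348 * sqrt(17) / 119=-116.00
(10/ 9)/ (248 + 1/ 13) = 26/ 5805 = 0.00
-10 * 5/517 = -50/517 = -0.10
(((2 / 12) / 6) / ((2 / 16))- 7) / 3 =-61 / 27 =-2.26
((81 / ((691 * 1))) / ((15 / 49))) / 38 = 1323 / 131290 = 0.01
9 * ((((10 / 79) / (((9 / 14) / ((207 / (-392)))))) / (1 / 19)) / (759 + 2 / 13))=-255645 / 10915114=-0.02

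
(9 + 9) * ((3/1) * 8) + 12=444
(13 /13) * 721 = 721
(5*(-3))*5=-75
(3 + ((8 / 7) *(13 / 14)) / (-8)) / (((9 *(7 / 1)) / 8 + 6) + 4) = 1124 / 7007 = 0.16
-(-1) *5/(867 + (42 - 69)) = 1/168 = 0.01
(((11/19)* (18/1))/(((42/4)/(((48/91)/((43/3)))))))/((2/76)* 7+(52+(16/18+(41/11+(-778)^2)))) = 3763584/62377307664581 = 0.00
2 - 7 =-5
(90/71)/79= 90/5609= 0.02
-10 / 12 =-5 / 6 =-0.83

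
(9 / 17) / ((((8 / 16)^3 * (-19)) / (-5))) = 360 / 323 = 1.11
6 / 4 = 1.50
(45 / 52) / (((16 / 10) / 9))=4.87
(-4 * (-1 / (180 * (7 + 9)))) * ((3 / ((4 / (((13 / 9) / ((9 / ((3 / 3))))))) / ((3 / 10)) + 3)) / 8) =13 / 2148480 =0.00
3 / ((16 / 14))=21 / 8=2.62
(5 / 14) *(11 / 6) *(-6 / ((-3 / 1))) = 55 / 42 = 1.31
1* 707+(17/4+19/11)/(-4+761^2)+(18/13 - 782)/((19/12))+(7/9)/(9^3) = 2945368264743299/13764635856972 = 213.98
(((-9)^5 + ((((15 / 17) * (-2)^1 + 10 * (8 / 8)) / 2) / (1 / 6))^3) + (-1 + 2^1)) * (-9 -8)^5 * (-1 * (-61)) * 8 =30465002658368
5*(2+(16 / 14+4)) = 250 / 7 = 35.71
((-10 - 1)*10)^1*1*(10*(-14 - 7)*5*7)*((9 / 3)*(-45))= -109147500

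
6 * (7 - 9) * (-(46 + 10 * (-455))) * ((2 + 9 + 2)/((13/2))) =-108096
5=5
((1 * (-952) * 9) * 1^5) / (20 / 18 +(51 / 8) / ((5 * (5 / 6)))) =-7711200 / 2377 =-3244.09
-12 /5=-2.40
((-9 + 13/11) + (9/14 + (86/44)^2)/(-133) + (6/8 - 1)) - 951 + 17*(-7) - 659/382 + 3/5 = -232210133489/215163410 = -1079.23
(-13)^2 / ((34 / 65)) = 10985 / 34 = 323.09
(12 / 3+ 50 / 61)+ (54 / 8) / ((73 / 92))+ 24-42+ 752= 3327845 / 4453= 747.33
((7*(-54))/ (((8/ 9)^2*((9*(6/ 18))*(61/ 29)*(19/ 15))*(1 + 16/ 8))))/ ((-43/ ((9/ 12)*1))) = 2219805/ 6379136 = 0.35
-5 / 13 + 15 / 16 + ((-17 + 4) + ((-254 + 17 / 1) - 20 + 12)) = -53549 / 208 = -257.45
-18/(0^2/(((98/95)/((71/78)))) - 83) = 18/83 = 0.22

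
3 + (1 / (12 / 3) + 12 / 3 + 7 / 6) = 101 / 12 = 8.42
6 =6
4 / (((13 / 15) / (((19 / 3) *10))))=292.31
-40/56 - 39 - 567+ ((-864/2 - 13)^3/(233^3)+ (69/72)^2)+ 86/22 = -341580919378571/561023394624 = -608.85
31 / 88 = 0.35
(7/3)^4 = 2401/81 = 29.64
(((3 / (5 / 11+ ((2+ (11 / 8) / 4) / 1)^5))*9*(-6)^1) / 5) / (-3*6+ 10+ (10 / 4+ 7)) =-39862665216 / 131356438925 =-0.30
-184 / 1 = -184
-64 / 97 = -0.66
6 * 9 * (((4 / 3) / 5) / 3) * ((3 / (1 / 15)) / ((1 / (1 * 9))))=1944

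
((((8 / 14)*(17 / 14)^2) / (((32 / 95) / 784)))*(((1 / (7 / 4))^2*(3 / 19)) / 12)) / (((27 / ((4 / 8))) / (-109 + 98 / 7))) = -137275 / 9261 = -14.82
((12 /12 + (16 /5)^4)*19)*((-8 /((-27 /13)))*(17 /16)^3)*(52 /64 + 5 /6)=6342681000409 /414720000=15293.89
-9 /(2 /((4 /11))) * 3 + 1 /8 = -421 /88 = -4.78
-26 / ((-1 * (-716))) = -13 / 358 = -0.04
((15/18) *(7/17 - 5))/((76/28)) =-455/323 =-1.41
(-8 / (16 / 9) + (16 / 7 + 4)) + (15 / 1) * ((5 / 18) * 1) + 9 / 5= 814 / 105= 7.75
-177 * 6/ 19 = -1062/ 19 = -55.89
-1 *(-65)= 65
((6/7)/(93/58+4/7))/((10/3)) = 0.12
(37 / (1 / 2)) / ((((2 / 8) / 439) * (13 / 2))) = 259888 / 13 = 19991.38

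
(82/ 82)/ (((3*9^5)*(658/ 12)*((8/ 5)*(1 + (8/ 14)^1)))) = 5/ 122113332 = 0.00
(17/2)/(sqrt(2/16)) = 17 *sqrt(2) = 24.04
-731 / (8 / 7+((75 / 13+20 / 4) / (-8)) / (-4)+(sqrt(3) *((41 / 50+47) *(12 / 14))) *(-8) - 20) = -4484513215000 / 106735160744663+79398614131200 *sqrt(3) / 106735160744663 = 1.25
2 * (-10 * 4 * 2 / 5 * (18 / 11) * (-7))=366.55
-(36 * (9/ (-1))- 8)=332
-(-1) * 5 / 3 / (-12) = -0.14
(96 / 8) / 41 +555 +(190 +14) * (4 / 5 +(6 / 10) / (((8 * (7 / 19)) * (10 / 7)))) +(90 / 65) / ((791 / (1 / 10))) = 31517474361 / 42160300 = 747.56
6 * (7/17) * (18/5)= 756/85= 8.89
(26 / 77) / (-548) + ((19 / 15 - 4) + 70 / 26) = -171319 / 4114110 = -0.04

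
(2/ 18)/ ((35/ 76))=76/ 315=0.24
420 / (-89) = -420 / 89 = -4.72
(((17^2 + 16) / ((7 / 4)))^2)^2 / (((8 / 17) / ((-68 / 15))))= -64023168784000 / 7203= -8888403274.19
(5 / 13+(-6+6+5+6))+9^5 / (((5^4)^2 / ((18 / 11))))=649754966 / 55859375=11.63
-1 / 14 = -0.07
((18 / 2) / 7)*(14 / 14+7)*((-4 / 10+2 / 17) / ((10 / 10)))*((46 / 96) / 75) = -0.02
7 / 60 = 0.12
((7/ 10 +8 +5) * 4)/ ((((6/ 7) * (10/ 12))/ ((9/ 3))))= 230.16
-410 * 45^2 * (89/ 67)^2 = -6576410250/ 4489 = -1465005.62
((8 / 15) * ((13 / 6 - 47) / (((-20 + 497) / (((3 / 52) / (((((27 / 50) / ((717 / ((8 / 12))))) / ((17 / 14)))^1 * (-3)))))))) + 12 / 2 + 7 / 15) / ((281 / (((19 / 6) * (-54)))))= -1959133643 / 365921010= -5.35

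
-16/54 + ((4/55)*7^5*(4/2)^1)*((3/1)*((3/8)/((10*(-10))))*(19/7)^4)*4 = -5971.37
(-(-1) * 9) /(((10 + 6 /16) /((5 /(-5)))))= -72 /83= -0.87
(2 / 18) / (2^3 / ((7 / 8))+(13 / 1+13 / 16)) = 112 / 23139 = 0.00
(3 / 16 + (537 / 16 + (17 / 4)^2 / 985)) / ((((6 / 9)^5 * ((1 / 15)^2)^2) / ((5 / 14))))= 935274650625 / 201728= 4636315.49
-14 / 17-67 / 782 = -711 / 782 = -0.91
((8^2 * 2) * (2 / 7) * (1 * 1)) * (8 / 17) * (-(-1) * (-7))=-2048 / 17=-120.47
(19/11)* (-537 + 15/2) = -20121/22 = -914.59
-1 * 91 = -91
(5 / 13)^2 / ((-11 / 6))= -150 / 1859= -0.08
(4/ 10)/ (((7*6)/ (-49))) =-7/ 15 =-0.47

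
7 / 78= 0.09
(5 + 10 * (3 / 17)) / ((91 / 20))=2300 / 1547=1.49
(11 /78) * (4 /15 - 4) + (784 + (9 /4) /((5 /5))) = 1838593 /2340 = 785.72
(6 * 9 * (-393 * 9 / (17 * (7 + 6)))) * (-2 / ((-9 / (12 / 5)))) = -509328 / 1105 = -460.93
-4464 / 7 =-637.71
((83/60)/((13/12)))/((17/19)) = 1577/1105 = 1.43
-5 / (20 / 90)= -45 / 2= -22.50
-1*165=-165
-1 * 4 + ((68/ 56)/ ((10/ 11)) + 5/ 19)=-6387/ 2660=-2.40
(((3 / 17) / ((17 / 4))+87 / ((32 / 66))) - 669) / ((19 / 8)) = -2263545 / 10982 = -206.11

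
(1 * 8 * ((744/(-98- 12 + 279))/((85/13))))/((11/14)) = 83328/12155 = 6.86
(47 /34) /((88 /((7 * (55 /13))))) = 0.47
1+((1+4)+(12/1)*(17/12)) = 23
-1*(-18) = 18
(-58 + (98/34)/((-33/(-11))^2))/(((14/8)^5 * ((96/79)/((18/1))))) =-44619200/857157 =-52.05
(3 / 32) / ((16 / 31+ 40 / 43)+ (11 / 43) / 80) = 6665 / 103054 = 0.06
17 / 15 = 1.13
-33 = -33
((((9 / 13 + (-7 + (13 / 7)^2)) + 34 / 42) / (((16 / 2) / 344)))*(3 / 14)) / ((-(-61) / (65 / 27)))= -420970 / 564921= -0.75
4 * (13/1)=52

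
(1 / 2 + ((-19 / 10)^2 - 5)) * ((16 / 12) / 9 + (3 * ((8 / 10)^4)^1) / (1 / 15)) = -1395253 / 84375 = -16.54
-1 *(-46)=46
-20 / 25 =-4 / 5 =-0.80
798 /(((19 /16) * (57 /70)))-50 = 775.26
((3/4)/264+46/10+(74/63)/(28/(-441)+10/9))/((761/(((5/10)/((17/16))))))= 30223/8538420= 0.00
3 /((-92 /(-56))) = 1.83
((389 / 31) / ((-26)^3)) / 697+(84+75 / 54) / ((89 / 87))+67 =15257233869053 / 101397156744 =150.47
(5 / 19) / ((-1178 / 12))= -30 / 11191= -0.00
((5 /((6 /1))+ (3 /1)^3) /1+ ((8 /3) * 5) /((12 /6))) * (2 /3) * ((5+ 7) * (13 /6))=598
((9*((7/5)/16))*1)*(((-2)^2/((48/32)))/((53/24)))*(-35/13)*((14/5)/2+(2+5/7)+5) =-80388/3445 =-23.33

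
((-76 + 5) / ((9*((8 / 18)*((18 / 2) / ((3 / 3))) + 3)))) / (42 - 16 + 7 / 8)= -568 / 13545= -0.04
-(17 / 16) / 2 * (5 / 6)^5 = -53125 / 248832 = -0.21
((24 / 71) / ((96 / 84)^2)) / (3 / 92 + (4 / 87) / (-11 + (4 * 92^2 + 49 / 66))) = 219023719131 / 27597749558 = 7.94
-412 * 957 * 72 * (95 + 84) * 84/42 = -10163064384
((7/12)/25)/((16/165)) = 77/320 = 0.24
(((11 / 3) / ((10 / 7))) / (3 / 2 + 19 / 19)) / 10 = 77 / 750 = 0.10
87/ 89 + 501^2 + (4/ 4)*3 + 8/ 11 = 245734585/ 979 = 251005.70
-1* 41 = -41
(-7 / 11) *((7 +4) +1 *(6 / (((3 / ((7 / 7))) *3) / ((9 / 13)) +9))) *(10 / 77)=-1240 / 1331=-0.93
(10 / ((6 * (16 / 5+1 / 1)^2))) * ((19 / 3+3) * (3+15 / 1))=15.87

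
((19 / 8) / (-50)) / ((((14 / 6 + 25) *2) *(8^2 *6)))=-0.00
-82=-82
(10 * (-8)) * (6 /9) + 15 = -115 /3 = -38.33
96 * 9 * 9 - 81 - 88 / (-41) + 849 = 350392 / 41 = 8546.15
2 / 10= 1 / 5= 0.20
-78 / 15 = -26 / 5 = -5.20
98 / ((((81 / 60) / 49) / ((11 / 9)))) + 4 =1057412 / 243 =4351.49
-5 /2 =-2.50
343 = 343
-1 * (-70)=70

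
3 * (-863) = -2589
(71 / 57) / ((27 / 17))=1207 / 1539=0.78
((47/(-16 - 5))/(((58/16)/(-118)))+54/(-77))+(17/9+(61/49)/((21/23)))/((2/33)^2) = 957.60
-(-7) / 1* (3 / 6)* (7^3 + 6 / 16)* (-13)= -249977 / 16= -15623.56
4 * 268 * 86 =92192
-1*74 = -74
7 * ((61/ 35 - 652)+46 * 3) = -17929/ 5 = -3585.80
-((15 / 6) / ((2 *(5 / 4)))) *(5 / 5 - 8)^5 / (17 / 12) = 201684 / 17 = 11863.76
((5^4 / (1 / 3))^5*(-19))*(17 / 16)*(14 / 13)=-52397060394287109375 / 104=-503817888406606820.91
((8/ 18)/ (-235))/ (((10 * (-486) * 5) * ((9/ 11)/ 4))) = 0.00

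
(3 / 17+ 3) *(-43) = -2322 / 17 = -136.59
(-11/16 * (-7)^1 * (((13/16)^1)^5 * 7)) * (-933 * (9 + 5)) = -1307028960237/8388608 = -155809.99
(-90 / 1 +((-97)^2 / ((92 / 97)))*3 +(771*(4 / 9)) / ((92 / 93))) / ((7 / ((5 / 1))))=21441.05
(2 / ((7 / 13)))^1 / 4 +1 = 1.93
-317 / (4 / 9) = -2853 / 4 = -713.25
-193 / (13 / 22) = -4246 / 13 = -326.62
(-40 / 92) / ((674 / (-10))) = 50 / 7751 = 0.01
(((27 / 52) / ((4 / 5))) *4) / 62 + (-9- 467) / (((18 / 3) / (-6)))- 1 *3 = 1525087 / 3224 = 473.04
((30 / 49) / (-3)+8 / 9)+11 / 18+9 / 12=2.05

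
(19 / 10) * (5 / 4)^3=475 / 128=3.71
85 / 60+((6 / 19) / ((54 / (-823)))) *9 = -9553 / 228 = -41.90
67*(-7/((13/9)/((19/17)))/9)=-8911/221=-40.32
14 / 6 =7 / 3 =2.33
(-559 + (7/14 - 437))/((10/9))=-17919/20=-895.95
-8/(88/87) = -87/11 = -7.91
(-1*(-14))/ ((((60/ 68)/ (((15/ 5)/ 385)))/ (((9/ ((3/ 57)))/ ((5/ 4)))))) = 23256/ 1375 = 16.91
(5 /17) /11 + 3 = 566 /187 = 3.03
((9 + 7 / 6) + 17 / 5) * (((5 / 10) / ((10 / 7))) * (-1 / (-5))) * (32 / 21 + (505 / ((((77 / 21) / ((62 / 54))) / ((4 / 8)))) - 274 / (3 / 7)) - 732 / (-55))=-139854931 / 270000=-517.98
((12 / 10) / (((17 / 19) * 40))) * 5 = 57 / 340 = 0.17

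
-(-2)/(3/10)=20/3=6.67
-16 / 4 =-4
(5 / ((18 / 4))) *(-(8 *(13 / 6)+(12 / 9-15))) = -4.07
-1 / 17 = -0.06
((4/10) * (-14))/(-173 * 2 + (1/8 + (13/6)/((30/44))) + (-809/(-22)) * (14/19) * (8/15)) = 421344/24697243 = 0.02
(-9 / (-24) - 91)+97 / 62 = -22087 / 248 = -89.06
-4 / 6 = -2 / 3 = -0.67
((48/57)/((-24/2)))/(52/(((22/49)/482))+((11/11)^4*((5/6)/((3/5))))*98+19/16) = -2112/1684222187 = -0.00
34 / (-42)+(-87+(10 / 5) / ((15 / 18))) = -8968 / 105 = -85.41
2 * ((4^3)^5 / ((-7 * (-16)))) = 134217728 / 7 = 19173961.14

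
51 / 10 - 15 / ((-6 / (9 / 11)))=393 / 55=7.15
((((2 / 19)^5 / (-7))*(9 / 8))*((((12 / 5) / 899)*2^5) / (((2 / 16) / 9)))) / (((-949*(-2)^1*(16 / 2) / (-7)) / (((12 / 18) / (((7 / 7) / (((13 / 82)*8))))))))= 165888 / 33312284559965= 0.00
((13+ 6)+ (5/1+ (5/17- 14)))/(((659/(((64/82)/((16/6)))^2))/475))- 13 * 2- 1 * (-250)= 4230392432/18832243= 224.64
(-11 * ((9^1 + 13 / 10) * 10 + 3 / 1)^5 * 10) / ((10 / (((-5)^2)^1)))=-3680120338400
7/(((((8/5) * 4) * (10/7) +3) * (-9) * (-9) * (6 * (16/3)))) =49/220320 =0.00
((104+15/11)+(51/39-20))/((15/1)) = 12394/2145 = 5.78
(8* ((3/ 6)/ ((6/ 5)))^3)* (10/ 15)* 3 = 125/ 108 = 1.16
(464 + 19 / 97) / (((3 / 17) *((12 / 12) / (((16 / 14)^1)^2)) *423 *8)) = 680408 / 670173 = 1.02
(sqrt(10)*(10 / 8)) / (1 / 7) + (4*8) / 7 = 32 / 7 + 35*sqrt(10) / 4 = 32.24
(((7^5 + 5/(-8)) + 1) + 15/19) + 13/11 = 28105227/1672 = 16809.35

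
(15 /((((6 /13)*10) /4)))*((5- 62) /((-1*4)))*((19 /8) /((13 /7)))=7581 /32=236.91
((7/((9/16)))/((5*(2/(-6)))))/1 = -7.47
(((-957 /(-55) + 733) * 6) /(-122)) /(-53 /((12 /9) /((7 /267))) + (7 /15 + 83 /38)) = -22.94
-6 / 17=-0.35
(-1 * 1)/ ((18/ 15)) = -5/ 6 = -0.83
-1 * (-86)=86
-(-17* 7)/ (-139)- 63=-8876/ 139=-63.86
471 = 471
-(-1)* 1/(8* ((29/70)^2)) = 1225/1682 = 0.73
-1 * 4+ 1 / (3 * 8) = -95 / 24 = -3.96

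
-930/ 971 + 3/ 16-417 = -417.77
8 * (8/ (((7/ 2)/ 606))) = 77568/ 7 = 11081.14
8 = 8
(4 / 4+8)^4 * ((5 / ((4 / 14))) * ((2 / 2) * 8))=918540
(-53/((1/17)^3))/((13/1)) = -260389/13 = -20029.92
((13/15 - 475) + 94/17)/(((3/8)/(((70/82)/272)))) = -418229/106641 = -3.92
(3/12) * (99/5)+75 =1599/20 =79.95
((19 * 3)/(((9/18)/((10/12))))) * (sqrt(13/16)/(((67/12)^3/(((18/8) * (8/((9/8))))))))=656640 * sqrt(13)/300763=7.87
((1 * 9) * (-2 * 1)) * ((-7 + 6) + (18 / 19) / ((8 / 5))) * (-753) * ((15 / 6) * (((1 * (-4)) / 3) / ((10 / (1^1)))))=70029 / 38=1842.87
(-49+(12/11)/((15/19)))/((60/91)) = -79443/1100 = -72.22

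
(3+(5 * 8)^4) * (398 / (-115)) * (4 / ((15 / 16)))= -65208396416 / 1725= -37801968.94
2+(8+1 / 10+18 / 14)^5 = 72836.42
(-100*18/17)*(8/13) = -14400/221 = -65.16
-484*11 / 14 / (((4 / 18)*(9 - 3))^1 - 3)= 228.17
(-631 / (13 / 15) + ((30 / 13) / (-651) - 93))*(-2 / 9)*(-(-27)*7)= 13897608 / 403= 34485.38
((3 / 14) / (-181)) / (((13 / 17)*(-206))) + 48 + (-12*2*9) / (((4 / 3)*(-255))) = 28053543303 / 576814420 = 48.64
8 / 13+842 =10954 / 13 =842.62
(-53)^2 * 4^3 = 179776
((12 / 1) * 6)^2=5184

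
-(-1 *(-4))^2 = -16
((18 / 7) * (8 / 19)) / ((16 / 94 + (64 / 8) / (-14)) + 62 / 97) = 328248 / 72143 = 4.55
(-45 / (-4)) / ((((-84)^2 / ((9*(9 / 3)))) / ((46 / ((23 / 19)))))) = 2565 / 1568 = 1.64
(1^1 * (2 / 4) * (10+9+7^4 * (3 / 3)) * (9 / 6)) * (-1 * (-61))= 110715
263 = 263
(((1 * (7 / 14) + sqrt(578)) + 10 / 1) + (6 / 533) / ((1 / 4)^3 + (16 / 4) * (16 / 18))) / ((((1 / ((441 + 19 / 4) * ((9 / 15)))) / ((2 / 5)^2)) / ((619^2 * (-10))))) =-69683958426 * sqrt(2) / 25 - 47202505411906557 / 27409525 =-5664040482.19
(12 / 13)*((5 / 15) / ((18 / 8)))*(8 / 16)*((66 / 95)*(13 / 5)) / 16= 11 / 1425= 0.01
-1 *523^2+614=-272915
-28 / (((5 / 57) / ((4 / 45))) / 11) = -23408 / 75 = -312.11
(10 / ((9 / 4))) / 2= 20 / 9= 2.22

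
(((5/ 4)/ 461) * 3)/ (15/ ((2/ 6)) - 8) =15/ 68228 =0.00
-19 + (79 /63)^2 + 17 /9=-61673 /3969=-15.54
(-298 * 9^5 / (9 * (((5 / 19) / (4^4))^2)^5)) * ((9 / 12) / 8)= -1358605101082108492791446571093424877862912 / 9765625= -139121162350807909661844100000000000.00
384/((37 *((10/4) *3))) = 256/185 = 1.38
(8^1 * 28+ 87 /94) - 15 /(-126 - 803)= 19643257 /87326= 224.94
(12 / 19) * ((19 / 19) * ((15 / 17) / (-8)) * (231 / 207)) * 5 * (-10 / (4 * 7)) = 4125 / 29716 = 0.14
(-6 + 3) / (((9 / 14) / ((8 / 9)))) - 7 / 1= -301 / 27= -11.15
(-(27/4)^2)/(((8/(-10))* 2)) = 3645/128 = 28.48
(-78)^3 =-474552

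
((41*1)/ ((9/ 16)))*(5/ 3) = 3280/ 27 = 121.48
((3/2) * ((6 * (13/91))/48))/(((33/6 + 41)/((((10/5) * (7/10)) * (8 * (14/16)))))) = 7/1240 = 0.01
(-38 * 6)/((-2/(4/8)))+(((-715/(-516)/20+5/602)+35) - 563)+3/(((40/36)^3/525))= 48924727/72240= 677.25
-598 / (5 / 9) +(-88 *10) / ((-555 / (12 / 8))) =-198694 / 185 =-1074.02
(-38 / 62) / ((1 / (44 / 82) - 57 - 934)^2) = -9196 / 14679774751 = -0.00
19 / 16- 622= -9933 / 16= -620.81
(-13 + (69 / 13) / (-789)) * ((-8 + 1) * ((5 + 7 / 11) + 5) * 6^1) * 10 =58104.60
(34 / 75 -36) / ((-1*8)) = 1333 / 300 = 4.44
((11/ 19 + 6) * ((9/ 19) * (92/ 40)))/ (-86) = -5175/ 62092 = -0.08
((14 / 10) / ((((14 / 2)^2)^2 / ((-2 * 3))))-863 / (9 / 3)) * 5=-1480063 / 1029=-1438.35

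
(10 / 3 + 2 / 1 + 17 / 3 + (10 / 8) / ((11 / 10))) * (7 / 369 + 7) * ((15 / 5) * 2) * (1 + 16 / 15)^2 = 2183.00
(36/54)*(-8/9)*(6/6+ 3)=-64/27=-2.37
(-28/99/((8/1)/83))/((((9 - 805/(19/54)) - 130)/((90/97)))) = 55195/48835523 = 0.00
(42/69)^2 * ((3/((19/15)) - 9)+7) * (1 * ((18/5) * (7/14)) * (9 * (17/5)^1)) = 1889244/251275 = 7.52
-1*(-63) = 63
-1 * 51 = -51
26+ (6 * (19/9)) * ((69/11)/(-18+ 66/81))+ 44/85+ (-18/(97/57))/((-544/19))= 936909307/42082480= 22.26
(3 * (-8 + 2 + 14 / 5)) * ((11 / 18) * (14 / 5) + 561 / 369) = -95392 / 3075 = -31.02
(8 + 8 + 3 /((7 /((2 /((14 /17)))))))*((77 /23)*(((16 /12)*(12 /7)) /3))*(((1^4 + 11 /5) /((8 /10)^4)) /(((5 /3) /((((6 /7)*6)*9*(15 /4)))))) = 278994375 /7889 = 35364.99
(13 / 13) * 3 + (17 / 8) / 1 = 41 / 8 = 5.12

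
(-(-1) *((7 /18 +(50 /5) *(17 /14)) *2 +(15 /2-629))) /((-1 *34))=75151 /4284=17.54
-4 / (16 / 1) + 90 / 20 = 17 / 4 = 4.25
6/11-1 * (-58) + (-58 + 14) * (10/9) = 956/99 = 9.66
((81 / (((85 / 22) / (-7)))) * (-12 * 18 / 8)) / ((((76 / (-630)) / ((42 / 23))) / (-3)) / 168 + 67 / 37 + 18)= 8309245844592 / 41544750433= 200.01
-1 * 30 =-30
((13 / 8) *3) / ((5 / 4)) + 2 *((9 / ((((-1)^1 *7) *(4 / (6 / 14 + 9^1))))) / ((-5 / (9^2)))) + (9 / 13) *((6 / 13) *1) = 1696137 / 16562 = 102.41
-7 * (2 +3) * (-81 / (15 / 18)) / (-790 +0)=-1701 / 395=-4.31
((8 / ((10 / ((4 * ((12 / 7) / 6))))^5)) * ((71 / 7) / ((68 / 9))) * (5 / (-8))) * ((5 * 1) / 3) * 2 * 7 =-109056 / 35714875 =-0.00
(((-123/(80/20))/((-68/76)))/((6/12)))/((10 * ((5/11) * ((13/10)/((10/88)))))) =2337/1768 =1.32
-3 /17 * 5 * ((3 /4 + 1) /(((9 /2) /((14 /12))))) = -245 /612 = -0.40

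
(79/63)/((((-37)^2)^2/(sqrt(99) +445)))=79 * sqrt(11)/39357381 +35155/118072143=0.00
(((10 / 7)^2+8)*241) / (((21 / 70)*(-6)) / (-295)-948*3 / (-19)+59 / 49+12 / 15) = 1661490150 / 104155267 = 15.95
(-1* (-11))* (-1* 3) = -33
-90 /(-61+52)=10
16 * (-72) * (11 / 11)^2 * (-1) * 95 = 109440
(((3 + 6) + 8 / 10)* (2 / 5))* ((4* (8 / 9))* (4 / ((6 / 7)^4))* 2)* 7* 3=26353376 / 6075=4338.00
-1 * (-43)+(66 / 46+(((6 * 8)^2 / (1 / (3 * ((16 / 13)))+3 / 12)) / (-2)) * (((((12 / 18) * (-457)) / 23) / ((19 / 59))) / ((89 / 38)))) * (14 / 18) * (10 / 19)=9302426267 / 583395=15945.33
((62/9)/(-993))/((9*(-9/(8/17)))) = 496/12306249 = 0.00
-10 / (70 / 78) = -78 / 7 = -11.14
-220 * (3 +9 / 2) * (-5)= 8250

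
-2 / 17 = -0.12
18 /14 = 9 /7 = 1.29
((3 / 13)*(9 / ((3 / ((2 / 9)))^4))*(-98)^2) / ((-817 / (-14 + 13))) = 153664 / 209053143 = 0.00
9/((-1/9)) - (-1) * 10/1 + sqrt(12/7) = -71 + 2 * sqrt(21)/7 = -69.69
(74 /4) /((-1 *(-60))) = 37 /120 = 0.31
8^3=512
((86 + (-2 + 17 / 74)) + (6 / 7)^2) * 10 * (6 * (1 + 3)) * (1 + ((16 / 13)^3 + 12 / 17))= 4929727313400 / 67713737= 72802.47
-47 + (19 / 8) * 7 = -243 / 8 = -30.38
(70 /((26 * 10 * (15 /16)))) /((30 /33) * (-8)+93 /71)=-43736 /908115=-0.05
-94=-94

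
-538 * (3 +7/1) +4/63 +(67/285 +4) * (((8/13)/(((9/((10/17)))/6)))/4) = -83713216/15561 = -5379.68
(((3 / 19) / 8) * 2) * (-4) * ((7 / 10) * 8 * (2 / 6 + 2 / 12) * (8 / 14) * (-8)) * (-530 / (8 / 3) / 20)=-1908 / 95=-20.08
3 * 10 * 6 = 180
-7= -7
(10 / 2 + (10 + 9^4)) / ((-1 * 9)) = -2192 / 3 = -730.67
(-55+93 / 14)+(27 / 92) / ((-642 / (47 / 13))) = -86640005 / 1791608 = -48.36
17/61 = 0.28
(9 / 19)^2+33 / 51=5348 / 6137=0.87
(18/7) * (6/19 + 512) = 175212/133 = 1317.38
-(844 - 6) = -838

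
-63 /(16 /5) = -315 /16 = -19.69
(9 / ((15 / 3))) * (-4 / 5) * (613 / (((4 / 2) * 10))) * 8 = -44136 / 125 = -353.09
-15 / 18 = -5 / 6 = -0.83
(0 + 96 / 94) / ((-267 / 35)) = -560 / 4183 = -0.13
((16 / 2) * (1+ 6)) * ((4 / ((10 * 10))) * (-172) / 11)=-9632 / 275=-35.03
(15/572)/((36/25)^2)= 3125/247104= 0.01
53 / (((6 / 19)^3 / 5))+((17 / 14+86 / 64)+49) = 51205603 / 6048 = 8466.53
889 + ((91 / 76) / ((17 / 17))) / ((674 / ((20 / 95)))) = 216306237 / 243314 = 889.00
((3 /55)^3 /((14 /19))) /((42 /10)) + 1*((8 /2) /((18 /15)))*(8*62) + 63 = 16790632063 /9782850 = 1716.33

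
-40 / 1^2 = -40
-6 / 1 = -6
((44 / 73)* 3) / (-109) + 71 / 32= 560723 / 254624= 2.20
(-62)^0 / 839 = 1 / 839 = 0.00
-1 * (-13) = 13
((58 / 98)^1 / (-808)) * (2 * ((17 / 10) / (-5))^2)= -8381 / 49490000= -0.00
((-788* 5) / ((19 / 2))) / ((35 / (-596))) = 939296 / 133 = 7062.38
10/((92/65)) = 325/46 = 7.07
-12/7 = -1.71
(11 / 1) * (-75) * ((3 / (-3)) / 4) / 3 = 275 / 4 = 68.75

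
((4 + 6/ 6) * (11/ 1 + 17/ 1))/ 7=20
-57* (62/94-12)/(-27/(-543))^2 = 261442.59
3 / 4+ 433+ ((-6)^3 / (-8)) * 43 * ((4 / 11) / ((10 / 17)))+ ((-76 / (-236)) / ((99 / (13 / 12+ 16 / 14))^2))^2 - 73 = 67446213117921284239 / 62539426562215680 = 1078.46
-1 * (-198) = 198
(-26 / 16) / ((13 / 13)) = -13 / 8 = -1.62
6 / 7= 0.86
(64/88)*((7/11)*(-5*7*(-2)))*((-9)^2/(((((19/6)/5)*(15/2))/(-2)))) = -2540160/2299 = -1104.90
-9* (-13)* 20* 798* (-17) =-31744440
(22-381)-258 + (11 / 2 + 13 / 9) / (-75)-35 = -35213 / 54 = -652.09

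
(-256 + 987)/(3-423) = -731/420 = -1.74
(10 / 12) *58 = 145 / 3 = 48.33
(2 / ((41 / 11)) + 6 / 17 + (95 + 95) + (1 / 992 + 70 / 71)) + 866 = 1057.88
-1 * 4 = -4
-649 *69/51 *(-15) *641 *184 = 26408251320/17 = 1553426548.24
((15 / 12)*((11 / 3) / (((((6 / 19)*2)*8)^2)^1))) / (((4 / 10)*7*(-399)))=-5225 / 32514048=-0.00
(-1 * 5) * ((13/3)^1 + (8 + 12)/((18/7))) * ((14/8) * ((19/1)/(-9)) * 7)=507395/324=1566.03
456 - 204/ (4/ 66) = -2910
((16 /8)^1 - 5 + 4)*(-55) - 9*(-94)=791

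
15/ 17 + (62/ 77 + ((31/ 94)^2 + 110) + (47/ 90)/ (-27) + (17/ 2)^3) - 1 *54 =18884589073477/ 28106167320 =671.90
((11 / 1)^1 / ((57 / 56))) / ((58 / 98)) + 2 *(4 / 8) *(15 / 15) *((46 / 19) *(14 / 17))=569156 / 28101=20.25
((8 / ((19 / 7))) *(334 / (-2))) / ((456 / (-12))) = 4676 / 361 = 12.95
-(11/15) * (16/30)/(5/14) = -1232/1125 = -1.10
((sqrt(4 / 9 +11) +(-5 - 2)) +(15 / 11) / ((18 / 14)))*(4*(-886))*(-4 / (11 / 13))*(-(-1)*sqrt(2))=-36120448*sqrt(2) / 363 +184288*sqrt(206) / 33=-60569.40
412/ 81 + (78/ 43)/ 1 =24034/ 3483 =6.90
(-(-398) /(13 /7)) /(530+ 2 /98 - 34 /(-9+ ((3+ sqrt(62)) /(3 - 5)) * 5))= 64776848598 /158713756721 - 454864648 * sqrt(62) /793568783605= 0.40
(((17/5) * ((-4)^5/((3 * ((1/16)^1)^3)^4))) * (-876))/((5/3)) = 1430775587217097097216/225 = 6359002609853764876.52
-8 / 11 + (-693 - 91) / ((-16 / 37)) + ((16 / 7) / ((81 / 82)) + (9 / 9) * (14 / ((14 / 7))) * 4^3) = 14111753 / 6237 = 2262.59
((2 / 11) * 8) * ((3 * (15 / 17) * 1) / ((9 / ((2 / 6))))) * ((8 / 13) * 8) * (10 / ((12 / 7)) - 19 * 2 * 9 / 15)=-260608 / 21879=-11.91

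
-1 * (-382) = 382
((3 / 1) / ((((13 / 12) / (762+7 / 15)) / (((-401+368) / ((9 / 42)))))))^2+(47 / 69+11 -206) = 30823167470123744 / 291525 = 105730786279.47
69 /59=1.17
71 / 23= 3.09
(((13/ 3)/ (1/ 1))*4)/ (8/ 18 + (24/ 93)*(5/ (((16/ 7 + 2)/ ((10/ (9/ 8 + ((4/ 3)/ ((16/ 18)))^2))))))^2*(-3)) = -293787/ 149267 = -1.97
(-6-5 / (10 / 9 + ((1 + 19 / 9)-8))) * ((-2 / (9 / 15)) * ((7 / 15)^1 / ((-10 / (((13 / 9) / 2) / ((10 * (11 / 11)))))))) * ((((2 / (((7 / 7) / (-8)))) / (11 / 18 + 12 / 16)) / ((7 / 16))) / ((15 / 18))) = 176384 / 104125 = 1.69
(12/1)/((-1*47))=-12/47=-0.26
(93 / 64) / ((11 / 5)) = 465 / 704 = 0.66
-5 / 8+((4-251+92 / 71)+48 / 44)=-1532249 / 6248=-245.24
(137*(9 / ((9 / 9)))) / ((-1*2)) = -1233 / 2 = -616.50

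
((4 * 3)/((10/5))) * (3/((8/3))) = 27/4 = 6.75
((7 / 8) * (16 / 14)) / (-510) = -1 / 510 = -0.00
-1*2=-2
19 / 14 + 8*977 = 109443 / 14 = 7817.36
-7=-7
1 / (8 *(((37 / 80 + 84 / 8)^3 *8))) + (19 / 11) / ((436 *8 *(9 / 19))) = 246266430013 / 232921968038496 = 0.00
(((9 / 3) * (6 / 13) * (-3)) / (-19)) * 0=0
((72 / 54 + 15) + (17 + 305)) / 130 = 203 / 78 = 2.60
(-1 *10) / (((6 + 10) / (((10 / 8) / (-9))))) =25 / 288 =0.09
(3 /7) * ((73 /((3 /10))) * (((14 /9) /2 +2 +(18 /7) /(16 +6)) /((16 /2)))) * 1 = 366095 /9702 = 37.73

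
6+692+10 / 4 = 1401 / 2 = 700.50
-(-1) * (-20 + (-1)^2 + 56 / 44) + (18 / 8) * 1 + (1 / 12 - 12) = -904 / 33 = -27.39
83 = 83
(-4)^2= 16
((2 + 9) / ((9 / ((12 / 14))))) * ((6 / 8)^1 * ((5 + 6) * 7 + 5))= 451 / 7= 64.43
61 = 61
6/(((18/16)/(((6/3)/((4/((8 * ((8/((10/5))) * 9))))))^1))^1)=768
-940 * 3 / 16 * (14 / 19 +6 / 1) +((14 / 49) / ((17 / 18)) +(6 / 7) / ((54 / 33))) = -8048315 / 6783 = -1186.54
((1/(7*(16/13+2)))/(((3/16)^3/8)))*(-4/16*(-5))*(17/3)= 4526080/11907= 380.12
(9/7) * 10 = 90/7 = 12.86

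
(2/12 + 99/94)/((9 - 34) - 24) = -172/6909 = -0.02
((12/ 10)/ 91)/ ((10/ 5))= 3/ 455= 0.01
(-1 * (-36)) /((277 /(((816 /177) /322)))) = 4896 /2631223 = 0.00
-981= -981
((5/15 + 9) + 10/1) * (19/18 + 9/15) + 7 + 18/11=60356/1485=40.64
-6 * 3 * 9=-162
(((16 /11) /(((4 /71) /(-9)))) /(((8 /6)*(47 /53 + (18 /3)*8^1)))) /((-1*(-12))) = -0.30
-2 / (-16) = 1 / 8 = 0.12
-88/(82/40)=-1760/41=-42.93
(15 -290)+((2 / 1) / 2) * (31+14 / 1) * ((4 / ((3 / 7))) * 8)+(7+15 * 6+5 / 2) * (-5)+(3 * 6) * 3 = 5283 / 2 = 2641.50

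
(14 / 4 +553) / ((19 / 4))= 117.16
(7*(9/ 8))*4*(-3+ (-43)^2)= 58149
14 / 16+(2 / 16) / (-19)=33 / 38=0.87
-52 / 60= -13 / 15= -0.87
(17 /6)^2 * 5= 1445 /36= 40.14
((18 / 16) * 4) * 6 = 27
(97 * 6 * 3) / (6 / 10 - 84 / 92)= -5577.50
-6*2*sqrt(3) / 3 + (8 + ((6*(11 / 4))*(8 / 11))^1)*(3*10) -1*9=591 -4*sqrt(3)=584.07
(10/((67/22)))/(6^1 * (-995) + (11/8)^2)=-14080/25591253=-0.00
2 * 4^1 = 8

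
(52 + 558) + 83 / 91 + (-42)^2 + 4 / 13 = 216145 / 91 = 2375.22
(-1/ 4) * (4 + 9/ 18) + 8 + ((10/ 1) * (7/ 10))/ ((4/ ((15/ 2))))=20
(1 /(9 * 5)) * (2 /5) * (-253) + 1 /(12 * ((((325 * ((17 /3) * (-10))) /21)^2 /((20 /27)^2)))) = -1853515901 /824191875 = -2.25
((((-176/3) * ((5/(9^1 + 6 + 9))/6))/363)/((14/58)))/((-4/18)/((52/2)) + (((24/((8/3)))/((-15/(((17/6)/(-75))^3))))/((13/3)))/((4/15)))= 942500000/345365097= 2.73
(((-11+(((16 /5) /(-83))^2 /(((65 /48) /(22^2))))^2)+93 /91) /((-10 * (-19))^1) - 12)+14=162422359535418324 /83337553212265625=1.95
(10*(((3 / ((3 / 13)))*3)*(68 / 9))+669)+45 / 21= 3617.81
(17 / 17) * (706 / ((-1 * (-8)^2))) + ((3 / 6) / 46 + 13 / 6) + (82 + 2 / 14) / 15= -17401 / 5152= -3.38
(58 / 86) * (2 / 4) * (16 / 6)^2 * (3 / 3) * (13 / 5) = 12064 / 1935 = 6.23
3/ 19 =0.16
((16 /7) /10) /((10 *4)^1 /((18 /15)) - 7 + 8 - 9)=6 /665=0.01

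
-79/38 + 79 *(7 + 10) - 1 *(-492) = 69651/38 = 1832.92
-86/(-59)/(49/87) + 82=244544/2891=84.59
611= 611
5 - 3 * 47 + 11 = -125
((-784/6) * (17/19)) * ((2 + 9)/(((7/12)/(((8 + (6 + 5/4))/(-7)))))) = 4802.95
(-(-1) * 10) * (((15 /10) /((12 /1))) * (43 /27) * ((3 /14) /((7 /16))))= 430 /441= 0.98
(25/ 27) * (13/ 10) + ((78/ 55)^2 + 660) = 108336161/ 163350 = 663.21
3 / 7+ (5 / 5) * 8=59 / 7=8.43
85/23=3.70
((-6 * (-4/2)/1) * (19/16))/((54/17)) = 323/72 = 4.49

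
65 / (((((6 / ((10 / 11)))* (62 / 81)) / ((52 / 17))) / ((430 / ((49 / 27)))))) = 2648821500 / 284053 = 9325.10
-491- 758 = -1249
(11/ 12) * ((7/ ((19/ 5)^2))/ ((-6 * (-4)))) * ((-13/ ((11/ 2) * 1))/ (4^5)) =-2275/ 53231616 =-0.00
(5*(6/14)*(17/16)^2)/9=1445/5376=0.27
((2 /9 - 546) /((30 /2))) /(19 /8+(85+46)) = -39296 /144045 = -0.27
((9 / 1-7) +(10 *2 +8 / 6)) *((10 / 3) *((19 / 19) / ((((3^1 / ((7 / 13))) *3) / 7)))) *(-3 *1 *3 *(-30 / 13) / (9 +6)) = 68600 / 1521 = 45.10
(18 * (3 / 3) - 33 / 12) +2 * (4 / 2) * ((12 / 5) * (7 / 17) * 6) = 13249 / 340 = 38.97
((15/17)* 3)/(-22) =-45/374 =-0.12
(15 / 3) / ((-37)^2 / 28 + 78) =140 / 3553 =0.04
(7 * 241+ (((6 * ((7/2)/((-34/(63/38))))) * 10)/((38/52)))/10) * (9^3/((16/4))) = 15082309431/49096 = 307200.37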